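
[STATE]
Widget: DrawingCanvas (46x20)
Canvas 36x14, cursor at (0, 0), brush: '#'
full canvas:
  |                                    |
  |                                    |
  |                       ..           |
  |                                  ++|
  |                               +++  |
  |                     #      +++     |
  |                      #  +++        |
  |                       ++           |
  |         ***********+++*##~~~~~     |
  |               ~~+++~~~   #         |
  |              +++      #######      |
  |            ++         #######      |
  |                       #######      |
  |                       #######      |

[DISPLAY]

+                                             
                                              
                       ..                     
                                  ++          
                               +++            
                     #      +++               
                      #  +++                  
                       ++                     
         ***********+++*##~~~~~               
               ~~+++~~~   #                   
              +++      #######                
            ++         #######                
                       #######                
                       #######                
                                              
                                              
                                              
                                              
                                              
                                              


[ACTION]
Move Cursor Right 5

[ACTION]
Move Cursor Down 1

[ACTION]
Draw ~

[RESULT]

                                              
     ~                                        
                       ..                     
                                  ++          
                               +++            
                     #      +++               
                      #  +++                  
                       ++                     
         ***********+++*##~~~~~               
               ~~+++~~~   #                   
              +++      #######                
            ++         #######                
                       #######                
                       #######                
                                              
                                              
                                              
                                              
                                              
                                              


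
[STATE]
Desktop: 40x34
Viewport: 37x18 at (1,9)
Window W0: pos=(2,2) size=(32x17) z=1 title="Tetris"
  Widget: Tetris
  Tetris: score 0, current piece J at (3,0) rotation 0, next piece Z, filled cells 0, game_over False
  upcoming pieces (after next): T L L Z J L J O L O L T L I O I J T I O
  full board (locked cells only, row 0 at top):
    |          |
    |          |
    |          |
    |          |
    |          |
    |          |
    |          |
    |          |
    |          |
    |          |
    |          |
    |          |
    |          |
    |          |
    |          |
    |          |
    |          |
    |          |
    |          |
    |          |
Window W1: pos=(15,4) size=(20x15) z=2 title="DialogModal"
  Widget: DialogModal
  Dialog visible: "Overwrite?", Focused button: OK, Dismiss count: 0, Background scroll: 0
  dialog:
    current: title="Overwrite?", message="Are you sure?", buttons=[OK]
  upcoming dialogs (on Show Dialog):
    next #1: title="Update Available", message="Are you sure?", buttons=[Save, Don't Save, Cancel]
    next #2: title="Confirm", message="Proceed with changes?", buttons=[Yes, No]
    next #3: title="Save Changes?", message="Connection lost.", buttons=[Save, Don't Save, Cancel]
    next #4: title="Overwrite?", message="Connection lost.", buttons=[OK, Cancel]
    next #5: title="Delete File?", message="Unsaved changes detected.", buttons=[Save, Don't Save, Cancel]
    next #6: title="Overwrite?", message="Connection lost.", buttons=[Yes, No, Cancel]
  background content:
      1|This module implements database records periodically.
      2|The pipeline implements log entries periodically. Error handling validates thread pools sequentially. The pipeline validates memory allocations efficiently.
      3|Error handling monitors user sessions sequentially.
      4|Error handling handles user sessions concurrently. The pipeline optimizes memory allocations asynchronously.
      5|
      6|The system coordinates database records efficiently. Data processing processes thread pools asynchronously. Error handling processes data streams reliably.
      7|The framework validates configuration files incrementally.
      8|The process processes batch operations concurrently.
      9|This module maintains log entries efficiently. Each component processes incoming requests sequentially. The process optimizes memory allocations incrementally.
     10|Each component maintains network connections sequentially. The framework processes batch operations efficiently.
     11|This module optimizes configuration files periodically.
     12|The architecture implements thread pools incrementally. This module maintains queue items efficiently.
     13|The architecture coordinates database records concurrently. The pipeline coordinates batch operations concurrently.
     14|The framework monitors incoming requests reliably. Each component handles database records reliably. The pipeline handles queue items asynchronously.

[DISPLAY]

 ┃          │ ┃Error handling mon┃   
 ┃          │ ┃Er┌────────────┐an┃   
 ┃          │S┃  │ Overwrite? │  ┃   
 ┃          │0┃Th│Are you sure│in┃   
 ┃          │ ┃Th│    [OK]    │li┃   
 ┃          │ ┃Th└────────────┘es┃   
 ┃          │ ┃This module mainta┃   
 ┃          │ ┃Each component mai┃   
 ┃          │ ┃This module optimi┃   
 ┗━━━━━━━━━━━━┗━━━━━━━━━━━━━━━━━━┛   
                                     
                                     
                                     
                                     
                                     
                                     
                                     
                                     


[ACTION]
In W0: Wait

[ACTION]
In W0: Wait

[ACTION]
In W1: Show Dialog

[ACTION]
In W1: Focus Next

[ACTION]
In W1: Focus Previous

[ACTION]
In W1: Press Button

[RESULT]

 ┃          │ ┃Error handling mon┃   
 ┃          │ ┃Error handling han┃   
 ┃          │S┃                  ┃   
 ┃          │0┃The system coordin┃   
 ┃          │ ┃The framework vali┃   
 ┃          │ ┃The process proces┃   
 ┃          │ ┃This module mainta┃   
 ┃          │ ┃Each component mai┃   
 ┃          │ ┃This module optimi┃   
 ┗━━━━━━━━━━━━┗━━━━━━━━━━━━━━━━━━┛   
                                     
                                     
                                     
                                     
                                     
                                     
                                     
                                     


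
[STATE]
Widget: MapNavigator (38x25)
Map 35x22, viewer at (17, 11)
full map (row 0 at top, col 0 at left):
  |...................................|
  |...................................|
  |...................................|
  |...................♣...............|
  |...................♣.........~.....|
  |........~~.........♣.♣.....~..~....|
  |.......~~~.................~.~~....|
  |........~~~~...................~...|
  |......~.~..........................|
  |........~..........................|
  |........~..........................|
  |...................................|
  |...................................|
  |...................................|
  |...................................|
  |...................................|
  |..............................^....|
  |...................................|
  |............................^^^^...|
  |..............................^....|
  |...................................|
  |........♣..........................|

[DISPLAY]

                                      
  ................................... 
  ................................... 
  ................................... 
  ...................♣............... 
  ...................♣.........~..... 
  ........~~.........♣.♣.....~..~.... 
  .......~~~.................~.~~.... 
  ........~~~~...................~... 
  ......~.~.......................... 
  ........~.......................... 
  ........~.......................... 
  .................@................. 
  ................................... 
  ................................... 
  ................................... 
  ................................... 
  ..............................^.... 
  ................................... 
  ............................^^^^... 
  ..............................^.... 
  ................................... 
  ........♣.......................... 
                                      
                                      


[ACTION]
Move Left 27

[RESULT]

                                      
                   ...................
                   ...................
                   ...................
                   ...................
                   ...................
                   ........~~.........
                   .......~~~.........
                   ........~~~~.......
                   ......~.~..........
                   ........~..........
                   ........~..........
                   @..................
                   ...................
                   ...................
                   ...................
                   ...................
                   ...................
                   ...................
                   ...................
                   ...................
                   ...................
                   ........♣..........
                                      
                                      


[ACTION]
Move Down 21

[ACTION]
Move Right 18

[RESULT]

 ........~..........................  
 ........~..........................  
 ...................................  
 ...................................  
 ...................................  
 ...................................  
 ...................................  
 ..............................^....  
 ...................................  
 ............................^^^^...  
 ..............................^....  
 ...................................  
 ........♣.........@................  
                                      
                                      
                                      
                                      
                                      
                                      
                                      
                                      
                                      
                                      
                                      
                                      


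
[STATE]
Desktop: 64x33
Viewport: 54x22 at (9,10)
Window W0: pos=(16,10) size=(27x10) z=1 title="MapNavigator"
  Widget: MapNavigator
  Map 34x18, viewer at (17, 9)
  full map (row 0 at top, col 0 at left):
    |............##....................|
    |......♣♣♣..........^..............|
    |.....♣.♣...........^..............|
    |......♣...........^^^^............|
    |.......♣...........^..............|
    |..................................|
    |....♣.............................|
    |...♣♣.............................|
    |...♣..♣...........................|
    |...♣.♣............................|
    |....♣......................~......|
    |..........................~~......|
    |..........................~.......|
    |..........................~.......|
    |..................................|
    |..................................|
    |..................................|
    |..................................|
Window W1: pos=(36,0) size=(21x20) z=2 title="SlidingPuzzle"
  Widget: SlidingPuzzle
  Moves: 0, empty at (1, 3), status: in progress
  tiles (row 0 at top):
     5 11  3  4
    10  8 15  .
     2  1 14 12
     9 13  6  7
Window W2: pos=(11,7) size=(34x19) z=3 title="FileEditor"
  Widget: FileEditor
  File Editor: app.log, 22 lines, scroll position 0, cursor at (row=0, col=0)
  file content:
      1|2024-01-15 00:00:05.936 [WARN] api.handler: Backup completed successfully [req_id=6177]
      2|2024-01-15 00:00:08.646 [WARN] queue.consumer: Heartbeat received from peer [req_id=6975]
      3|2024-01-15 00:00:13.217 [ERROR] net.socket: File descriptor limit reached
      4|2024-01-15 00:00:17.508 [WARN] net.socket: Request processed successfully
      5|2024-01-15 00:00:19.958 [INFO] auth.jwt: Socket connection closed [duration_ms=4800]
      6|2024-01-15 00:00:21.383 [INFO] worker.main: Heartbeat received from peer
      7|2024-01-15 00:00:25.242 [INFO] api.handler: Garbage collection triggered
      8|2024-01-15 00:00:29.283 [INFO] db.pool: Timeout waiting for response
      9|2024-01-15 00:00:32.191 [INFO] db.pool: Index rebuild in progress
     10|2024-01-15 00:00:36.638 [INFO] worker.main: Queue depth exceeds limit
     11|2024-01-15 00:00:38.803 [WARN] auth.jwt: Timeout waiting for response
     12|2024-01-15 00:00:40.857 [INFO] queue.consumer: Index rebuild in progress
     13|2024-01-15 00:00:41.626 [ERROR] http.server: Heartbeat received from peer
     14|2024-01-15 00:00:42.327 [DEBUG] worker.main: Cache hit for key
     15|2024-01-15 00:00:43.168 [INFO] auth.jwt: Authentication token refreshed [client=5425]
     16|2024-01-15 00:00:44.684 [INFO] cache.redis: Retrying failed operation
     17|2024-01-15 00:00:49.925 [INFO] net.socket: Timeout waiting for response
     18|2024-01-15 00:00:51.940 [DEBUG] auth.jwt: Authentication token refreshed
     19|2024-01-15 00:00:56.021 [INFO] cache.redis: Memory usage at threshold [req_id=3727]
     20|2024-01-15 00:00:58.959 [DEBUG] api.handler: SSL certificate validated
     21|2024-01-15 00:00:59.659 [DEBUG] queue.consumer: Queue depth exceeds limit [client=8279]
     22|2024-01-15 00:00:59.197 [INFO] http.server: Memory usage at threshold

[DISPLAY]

  ┃█024-01-15 00:00:05.936 [WARN] ▲┃3 │  6 │  7┃      
  ┃2024-01-15 00:00:08.646 [WARN] █┃──┴────┴───┃      
  ┃2024-01-15 00:00:13.217 [ERROR]░┃           ┃      
  ┃2024-01-15 00:00:17.508 [WARN] ░┃           ┃      
  ┃2024-01-15 00:00:19.958 [INFO] ░┃           ┃      
  ┃2024-01-15 00:00:21.383 [INFO] ░┃           ┃      
  ┃2024-01-15 00:00:25.242 [INFO] ░┃           ┃      
  ┃2024-01-15 00:00:29.283 [INFO] ░┃           ┃      
  ┃2024-01-15 00:00:32.191 [INFO] ░┃           ┃      
  ┃2024-01-15 00:00:36.638 [INFO] ░┃━━━━━━━━━━━┛      
  ┃2024-01-15 00:00:38.803 [WARN] ░┃                  
  ┃2024-01-15 00:00:40.857 [INFO] ░┃                  
  ┃2024-01-15 00:00:41.626 [ERROR]░┃                  
  ┃2024-01-15 00:00:42.327 [DEBUG]░┃                  
  ┃2024-01-15 00:00:43.168 [INFO] ▼┃                  
  ┗━━━━━━━━━━━━━━━━━━━━━━━━━━━━━━━━┛                  
                                                      
                                                      
                                                      
                                                      
                                                      
                                                      


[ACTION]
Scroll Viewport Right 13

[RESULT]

 ┃█024-01-15 00:00:05.936 [WARN] ▲┃3 │  6 │  7┃       
 ┃2024-01-15 00:00:08.646 [WARN] █┃──┴────┴───┃       
 ┃2024-01-15 00:00:13.217 [ERROR]░┃           ┃       
 ┃2024-01-15 00:00:17.508 [WARN] ░┃           ┃       
 ┃2024-01-15 00:00:19.958 [INFO] ░┃           ┃       
 ┃2024-01-15 00:00:21.383 [INFO] ░┃           ┃       
 ┃2024-01-15 00:00:25.242 [INFO] ░┃           ┃       
 ┃2024-01-15 00:00:29.283 [INFO] ░┃           ┃       
 ┃2024-01-15 00:00:32.191 [INFO] ░┃           ┃       
 ┃2024-01-15 00:00:36.638 [INFO] ░┃━━━━━━━━━━━┛       
 ┃2024-01-15 00:00:38.803 [WARN] ░┃                   
 ┃2024-01-15 00:00:40.857 [INFO] ░┃                   
 ┃2024-01-15 00:00:41.626 [ERROR]░┃                   
 ┃2024-01-15 00:00:42.327 [DEBUG]░┃                   
 ┃2024-01-15 00:00:43.168 [INFO] ▼┃                   
 ┗━━━━━━━━━━━━━━━━━━━━━━━━━━━━━━━━┛                   
                                                      
                                                      
                                                      
                                                      
                                                      
                                                      


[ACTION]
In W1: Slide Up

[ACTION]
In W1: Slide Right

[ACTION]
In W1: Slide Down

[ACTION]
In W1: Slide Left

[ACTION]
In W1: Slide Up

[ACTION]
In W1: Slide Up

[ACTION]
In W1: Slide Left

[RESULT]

 ┃█024-01-15 00:00:05.936 [WARN] ▲┃3 │  6 │   ┃       
 ┃2024-01-15 00:00:08.646 [WARN] █┃──┴────┴───┃       
 ┃2024-01-15 00:00:13.217 [ERROR]░┃           ┃       
 ┃2024-01-15 00:00:17.508 [WARN] ░┃           ┃       
 ┃2024-01-15 00:00:19.958 [INFO] ░┃           ┃       
 ┃2024-01-15 00:00:21.383 [INFO] ░┃           ┃       
 ┃2024-01-15 00:00:25.242 [INFO] ░┃           ┃       
 ┃2024-01-15 00:00:29.283 [INFO] ░┃           ┃       
 ┃2024-01-15 00:00:32.191 [INFO] ░┃           ┃       
 ┃2024-01-15 00:00:36.638 [INFO] ░┃━━━━━━━━━━━┛       
 ┃2024-01-15 00:00:38.803 [WARN] ░┃                   
 ┃2024-01-15 00:00:40.857 [INFO] ░┃                   
 ┃2024-01-15 00:00:41.626 [ERROR]░┃                   
 ┃2024-01-15 00:00:42.327 [DEBUG]░┃                   
 ┃2024-01-15 00:00:43.168 [INFO] ▼┃                   
 ┗━━━━━━━━━━━━━━━━━━━━━━━━━━━━━━━━┛                   
                                                      
                                                      
                                                      
                                                      
                                                      
                                                      


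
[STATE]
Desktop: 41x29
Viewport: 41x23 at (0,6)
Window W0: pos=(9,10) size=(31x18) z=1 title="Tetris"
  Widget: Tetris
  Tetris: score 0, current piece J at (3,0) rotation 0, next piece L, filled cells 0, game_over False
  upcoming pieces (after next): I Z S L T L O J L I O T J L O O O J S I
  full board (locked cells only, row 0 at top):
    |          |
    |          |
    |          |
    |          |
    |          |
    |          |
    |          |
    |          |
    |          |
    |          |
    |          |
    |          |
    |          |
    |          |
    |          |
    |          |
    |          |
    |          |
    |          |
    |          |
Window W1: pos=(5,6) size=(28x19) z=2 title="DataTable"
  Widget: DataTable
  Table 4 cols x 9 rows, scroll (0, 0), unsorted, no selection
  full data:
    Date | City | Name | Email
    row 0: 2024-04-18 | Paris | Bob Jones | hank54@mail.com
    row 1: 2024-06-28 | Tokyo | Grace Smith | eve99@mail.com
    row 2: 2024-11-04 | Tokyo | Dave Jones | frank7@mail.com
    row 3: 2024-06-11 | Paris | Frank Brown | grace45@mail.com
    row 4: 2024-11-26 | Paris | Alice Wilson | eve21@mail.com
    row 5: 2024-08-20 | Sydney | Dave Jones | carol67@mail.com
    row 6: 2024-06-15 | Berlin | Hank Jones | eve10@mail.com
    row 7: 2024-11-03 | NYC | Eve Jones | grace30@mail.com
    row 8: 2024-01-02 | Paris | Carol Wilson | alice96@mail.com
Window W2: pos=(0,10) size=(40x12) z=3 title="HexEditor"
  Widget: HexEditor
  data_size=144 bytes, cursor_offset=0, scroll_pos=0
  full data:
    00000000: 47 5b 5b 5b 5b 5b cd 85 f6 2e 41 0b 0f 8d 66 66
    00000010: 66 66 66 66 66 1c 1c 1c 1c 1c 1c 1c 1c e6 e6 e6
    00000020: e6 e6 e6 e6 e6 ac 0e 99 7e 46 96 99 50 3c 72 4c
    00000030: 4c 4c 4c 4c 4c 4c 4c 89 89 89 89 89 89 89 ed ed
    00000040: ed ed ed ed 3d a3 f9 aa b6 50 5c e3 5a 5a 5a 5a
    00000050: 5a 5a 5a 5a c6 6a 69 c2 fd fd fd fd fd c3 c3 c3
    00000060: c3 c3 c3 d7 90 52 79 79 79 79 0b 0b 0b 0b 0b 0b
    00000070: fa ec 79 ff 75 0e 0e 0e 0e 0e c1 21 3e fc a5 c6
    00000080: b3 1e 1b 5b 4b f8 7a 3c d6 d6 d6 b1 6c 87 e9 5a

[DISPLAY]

     ┏━━━━━━━━━━━━━━━━━━━━━━━━━━┓        
     ┃ DataTable                ┃        
     ┠──────────────────────────┨        
     ┃Date      │City  │Name    ┃        
┏━━━━━━━━━━━━━━━━━━━━━━━━━━━━━━━━━━━━━━┓ 
┃ HexEditor                            ┃ 
┠──────────────────────────────────────┨ 
┃00000000  47 5b 5b 5b 5b 5b cd 85  f6 ┃ 
┃00000010  66 66 66 66 66 1c 1c 1c  1c ┃ 
┃00000020  e6 e6 e6 e6 e6 ac 0e 99  7e ┃ 
┃00000030  4c 4c 4c 4c 4c 4c 4c 89  89 ┃ 
┃00000040  ed ed ed ed 3d a3 f9 aa  b6 ┃ 
┃00000050  5a 5a 5a 5a c6 6a 69 c2  fd ┃ 
┃00000060  c3 c3 c3 d7 90 52 79 79  79 ┃ 
┃00000070  fa ec 79 ff 75 0e 0e 0e  0e ┃ 
┗━━━━━━━━━━━━━━━━━━━━━━━━━━━━━━━━━━━━━━┛ 
     ┃                          ┃      ┃ 
     ┃                          ┃      ┃ 
     ┗━━━━━━━━━━━━━━━━━━━━━━━━━━┛      ┃ 
         ┃          │                  ┃ 
         ┃          │                  ┃ 
         ┗━━━━━━━━━━━━━━━━━━━━━━━━━━━━━┛ 
                                         


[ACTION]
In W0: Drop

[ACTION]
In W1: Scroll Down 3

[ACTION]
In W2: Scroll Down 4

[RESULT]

     ┏━━━━━━━━━━━━━━━━━━━━━━━━━━┓        
     ┃ DataTable                ┃        
     ┠──────────────────────────┨        
     ┃Date      │City  │Name    ┃        
┏━━━━━━━━━━━━━━━━━━━━━━━━━━━━━━━━━━━━━━┓ 
┃ HexEditor                            ┃ 
┠──────────────────────────────────────┨ 
┃00000040  ed ed ed ed 3d a3 f9 aa  b6 ┃ 
┃00000050  5a 5a 5a 5a c6 6a 69 c2  fd ┃ 
┃00000060  c3 c3 c3 d7 90 52 79 79  79 ┃ 
┃00000070  fa ec 79 ff 75 0e 0e 0e  0e ┃ 
┃00000080  b3 1e 1b 5b 4b f8 7a 3c  d6 ┃ 
┃                                      ┃ 
┃                                      ┃ 
┃                                      ┃ 
┗━━━━━━━━━━━━━━━━━━━━━━━━━━━━━━━━━━━━━━┛ 
     ┃                          ┃      ┃ 
     ┃                          ┃      ┃ 
     ┗━━━━━━━━━━━━━━━━━━━━━━━━━━┛      ┃ 
         ┃          │                  ┃ 
         ┃          │                  ┃ 
         ┗━━━━━━━━━━━━━━━━━━━━━━━━━━━━━┛ 
                                         


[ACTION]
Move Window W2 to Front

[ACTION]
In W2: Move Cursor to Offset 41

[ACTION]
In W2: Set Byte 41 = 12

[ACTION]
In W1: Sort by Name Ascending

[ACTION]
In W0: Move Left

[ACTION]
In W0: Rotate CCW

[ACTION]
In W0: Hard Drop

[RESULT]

     ┏━━━━━━━━━━━━━━━━━━━━━━━━━━┓        
     ┃ DataTable                ┃        
     ┠──────────────────────────┨        
     ┃Date      │City  │Name    ┃        
┏━━━━━━━━━━━━━━━━━━━━━━━━━━━━━━━━━━━━━━┓ 
┃ HexEditor                            ┃ 
┠──────────────────────────────────────┨ 
┃00000040  ed ed ed ed 3d a3 f9 aa  b6 ┃ 
┃00000050  5a 5a 5a 5a c6 6a 69 c2  fd ┃ 
┃00000060  c3 c3 c3 d7 90 52 79 79  79 ┃ 
┃00000070  fa ec 79 ff 75 0e 0e 0e  0e ┃ 
┃00000080  b3 1e 1b 5b 4b f8 7a 3c  d6 ┃ 
┃                                      ┃ 
┃                                      ┃ 
┃                                      ┃ 
┗━━━━━━━━━━━━━━━━━━━━━━━━━━━━━━━━━━━━━━┛ 
     ┃                          ┃      ┃ 
     ┃                          ┃      ┃ 
     ┗━━━━━━━━━━━━━━━━━━━━━━━━━━┛      ┃ 
         ┃   █      │                  ┃ 
         ┃  ██      │                  ┃ 
         ┗━━━━━━━━━━━━━━━━━━━━━━━━━━━━━┛ 
                                         


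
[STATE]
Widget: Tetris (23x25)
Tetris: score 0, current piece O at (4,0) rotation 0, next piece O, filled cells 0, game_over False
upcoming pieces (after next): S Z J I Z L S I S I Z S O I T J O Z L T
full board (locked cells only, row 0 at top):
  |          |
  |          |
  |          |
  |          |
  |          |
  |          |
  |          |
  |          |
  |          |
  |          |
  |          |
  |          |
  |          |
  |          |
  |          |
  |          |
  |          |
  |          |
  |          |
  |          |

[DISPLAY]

    ▓▓    │Next:       
    ▓▓    │▓▓          
          │▓▓          
          │            
          │            
          │            
          │Score:      
          │0           
          │            
          │            
          │            
          │            
          │            
          │            
          │            
          │            
          │            
          │            
          │            
          │            
          │            
          │            
          │            
          │            
          │            


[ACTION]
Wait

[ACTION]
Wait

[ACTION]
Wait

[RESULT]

          │Next:       
          │▓▓          
          │▓▓          
    ▓▓    │            
    ▓▓    │            
          │            
          │Score:      
          │0           
          │            
          │            
          │            
          │            
          │            
          │            
          │            
          │            
          │            
          │            
          │            
          │            
          │            
          │            
          │            
          │            
          │            


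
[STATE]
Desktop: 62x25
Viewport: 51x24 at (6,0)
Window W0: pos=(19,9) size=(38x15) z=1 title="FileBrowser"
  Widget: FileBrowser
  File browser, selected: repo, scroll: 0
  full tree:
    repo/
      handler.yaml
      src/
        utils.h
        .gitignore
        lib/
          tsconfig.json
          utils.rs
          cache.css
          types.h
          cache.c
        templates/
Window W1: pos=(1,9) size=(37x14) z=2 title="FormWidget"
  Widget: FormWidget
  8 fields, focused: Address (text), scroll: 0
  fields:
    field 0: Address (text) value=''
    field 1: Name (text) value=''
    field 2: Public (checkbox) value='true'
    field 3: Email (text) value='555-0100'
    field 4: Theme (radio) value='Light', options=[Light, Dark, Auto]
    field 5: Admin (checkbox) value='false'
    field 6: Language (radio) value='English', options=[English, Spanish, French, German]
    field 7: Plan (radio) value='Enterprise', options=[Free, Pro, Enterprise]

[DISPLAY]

                                                   
                                                   
                                                   
                                                   
                                                   
                                                   
                                                   
                                                   
                                                   
━━━━━━━━━━━━━━━━━━━━━━━━━━━━━━━┓━━━━━━━━━━━━━━━━━━┓
mWidget                        ┃                  ┃
───────────────────────────────┨──────────────────┨
dress:    [                   ]┃                  ┃
me:       [                   ]┃                  ┃
blic:     [x]                  ┃                  ┃
ail:      [555-0100           ]┃                  ┃
eme:      (●) Light  ( ) Dark  ┃                  ┃
min:      [ ]                  ┃                  ┃
nguage:   (●) English  ( ) Span┃                  ┃
an:       ( ) Free  ( ) Pro  (●┃                  ┃
                               ┃                  ┃
                               ┃                  ┃
━━━━━━━━━━━━━━━━━━━━━━━━━━━━━━━┛                  ┃
             ┗━━━━━━━━━━━━━━━━━━━━━━━━━━━━━━━━━━━━┛


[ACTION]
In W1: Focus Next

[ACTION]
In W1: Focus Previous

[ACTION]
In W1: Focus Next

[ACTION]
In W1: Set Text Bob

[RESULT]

                                                   
                                                   
                                                   
                                                   
                                                   
                                                   
                                                   
                                                   
                                                   
━━━━━━━━━━━━━━━━━━━━━━━━━━━━━━━┓━━━━━━━━━━━━━━━━━━┓
mWidget                        ┃                  ┃
───────────────────────────────┨──────────────────┨
dress:    [                   ]┃                  ┃
me:       [Bob                ]┃                  ┃
blic:     [x]                  ┃                  ┃
ail:      [555-0100           ]┃                  ┃
eme:      (●) Light  ( ) Dark  ┃                  ┃
min:      [ ]                  ┃                  ┃
nguage:   (●) English  ( ) Span┃                  ┃
an:       ( ) Free  ( ) Pro  (●┃                  ┃
                               ┃                  ┃
                               ┃                  ┃
━━━━━━━━━━━━━━━━━━━━━━━━━━━━━━━┛                  ┃
             ┗━━━━━━━━━━━━━━━━━━━━━━━━━━━━━━━━━━━━┛


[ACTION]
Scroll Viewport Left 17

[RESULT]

                                                   
                                                   
                                                   
                                                   
                                                   
                                                   
                                                   
                                                   
                                                   
 ┏━━━━━━━━━━━━━━━━━━━━━━━━━━━━━━━━━━━┓━━━━━━━━━━━━━
 ┃ FormWidget                        ┃             
 ┠───────────────────────────────────┨─────────────
 ┃  Address:    [                   ]┃             
 ┃> Name:       [Bob                ]┃             
 ┃  Public:     [x]                  ┃             
 ┃  Email:      [555-0100           ]┃             
 ┃  Theme:      (●) Light  ( ) Dark  ┃             
 ┃  Admin:      [ ]                  ┃             
 ┃  Language:   (●) English  ( ) Span┃             
 ┃  Plan:       ( ) Free  ( ) Pro  (●┃             
 ┃                                   ┃             
 ┃                                   ┃             
 ┗━━━━━━━━━━━━━━━━━━━━━━━━━━━━━━━━━━━┛             
                   ┗━━━━━━━━━━━━━━━━━━━━━━━━━━━━━━━


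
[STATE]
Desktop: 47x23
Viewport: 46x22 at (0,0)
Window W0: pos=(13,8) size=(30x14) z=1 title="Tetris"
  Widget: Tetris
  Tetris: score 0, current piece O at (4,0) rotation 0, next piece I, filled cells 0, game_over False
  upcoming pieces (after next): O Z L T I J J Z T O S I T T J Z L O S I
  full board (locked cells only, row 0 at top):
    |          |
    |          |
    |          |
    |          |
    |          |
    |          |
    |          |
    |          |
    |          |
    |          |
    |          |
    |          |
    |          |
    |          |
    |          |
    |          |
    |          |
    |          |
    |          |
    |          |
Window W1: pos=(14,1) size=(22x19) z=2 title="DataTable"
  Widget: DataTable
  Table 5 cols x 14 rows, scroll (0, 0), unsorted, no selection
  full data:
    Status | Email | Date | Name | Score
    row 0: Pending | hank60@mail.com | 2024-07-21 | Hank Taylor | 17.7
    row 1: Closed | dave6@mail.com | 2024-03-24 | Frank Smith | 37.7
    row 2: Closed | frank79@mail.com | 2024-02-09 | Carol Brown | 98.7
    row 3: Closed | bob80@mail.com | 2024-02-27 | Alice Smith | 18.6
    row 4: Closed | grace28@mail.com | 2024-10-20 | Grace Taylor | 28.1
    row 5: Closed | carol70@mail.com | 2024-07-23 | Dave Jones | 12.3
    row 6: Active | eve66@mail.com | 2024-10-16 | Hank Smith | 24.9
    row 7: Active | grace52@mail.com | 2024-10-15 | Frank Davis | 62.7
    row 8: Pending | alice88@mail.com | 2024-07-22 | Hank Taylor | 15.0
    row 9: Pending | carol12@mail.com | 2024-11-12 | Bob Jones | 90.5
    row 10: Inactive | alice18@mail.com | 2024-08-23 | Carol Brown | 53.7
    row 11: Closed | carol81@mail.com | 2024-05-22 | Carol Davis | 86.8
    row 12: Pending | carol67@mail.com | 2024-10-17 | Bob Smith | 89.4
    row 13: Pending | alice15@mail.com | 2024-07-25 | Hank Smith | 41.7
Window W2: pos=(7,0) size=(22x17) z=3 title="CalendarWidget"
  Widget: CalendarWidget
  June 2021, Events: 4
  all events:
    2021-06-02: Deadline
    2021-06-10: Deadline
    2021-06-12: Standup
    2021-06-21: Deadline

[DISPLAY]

       ┏━━━━━━━━━━━━━━━━━━━━┓                 
       ┃ CalendarWidget     ┃━━━━━━┓          
       ┠────────────────────┨      ┃          
       ┃     June 2021      ┃──────┨          
       ┃Mo Tu We Th Fr Sa Su┃      ┃          
       ┃    1  2*  3  4  5  ┃──────┃          
       ┃ 7  8  9 10* 11 12* ┃0@mail┃          
       ┃14 15 16 17 18 19 20┃@mail.┃          
       ┃21* 22 23 24 25 26 2┃79@mai┃━━━━━━┓   
       ┃28 29 30            ┃@mail.┃      ┃   
       ┃                    ┃28@mai┃──────┨   
       ┃                    ┃70@mai┃      ┃   
       ┃                    ┃@mail.┃      ┃   
       ┃                    ┃52@mai┃      ┃   
       ┃                    ┃88@mai┃      ┃   
       ┃                    ┃12@mai┃      ┃   
       ┗━━━━━━━━━━━━━━━━━━━━┛18@mai┃      ┃   
             ┃┃Closed  │carol81@mai┃      ┃   
             ┃┃Pending │carol67@mai┃      ┃   
             ┃┗━━━━━━━━━━━━━━━━━━━━┛      ┃   
             ┃          │                 ┃   
             ┗━━━━━━━━━━━━━━━━━━━━━━━━━━━━┛   


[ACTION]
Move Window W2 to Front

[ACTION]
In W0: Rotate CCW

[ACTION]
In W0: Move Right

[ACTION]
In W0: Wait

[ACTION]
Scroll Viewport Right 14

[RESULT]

      ┏━━━━━━━━━━━━━━━━━━━━┓                  
      ┃ CalendarWidget     ┃━━━━━━┓           
      ┠────────────────────┨      ┃           
      ┃     June 2021      ┃──────┨           
      ┃Mo Tu We Th Fr Sa Su┃      ┃           
      ┃    1  2*  3  4  5  ┃──────┃           
      ┃ 7  8  9 10* 11 12* ┃0@mail┃           
      ┃14 15 16 17 18 19 20┃@mail.┃           
      ┃21* 22 23 24 25 26 2┃79@mai┃━━━━━━┓    
      ┃28 29 30            ┃@mail.┃      ┃    
      ┃                    ┃28@mai┃──────┨    
      ┃                    ┃70@mai┃      ┃    
      ┃                    ┃@mail.┃      ┃    
      ┃                    ┃52@mai┃      ┃    
      ┃                    ┃88@mai┃      ┃    
      ┃                    ┃12@mai┃      ┃    
      ┗━━━━━━━━━━━━━━━━━━━━┛18@mai┃      ┃    
            ┃┃Closed  │carol81@mai┃      ┃    
            ┃┃Pending │carol67@mai┃      ┃    
            ┃┗━━━━━━━━━━━━━━━━━━━━┛      ┃    
            ┃          │                 ┃    
            ┗━━━━━━━━━━━━━━━━━━━━━━━━━━━━┛    


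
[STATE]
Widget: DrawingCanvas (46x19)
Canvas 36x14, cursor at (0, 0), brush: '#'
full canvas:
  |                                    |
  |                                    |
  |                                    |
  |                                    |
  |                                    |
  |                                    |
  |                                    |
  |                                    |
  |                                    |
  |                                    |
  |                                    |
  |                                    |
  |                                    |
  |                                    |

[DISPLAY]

+                                             
                                              
                                              
                                              
                                              
                                              
                                              
                                              
                                              
                                              
                                              
                                              
                                              
                                              
                                              
                                              
                                              
                                              
                                              


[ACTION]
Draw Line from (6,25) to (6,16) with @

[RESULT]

+                                             
                                              
                                              
                                              
                                              
                                              
                @@@@@@@@@@                    
                                              
                                              
                                              
                                              
                                              
                                              
                                              
                                              
                                              
                                              
                                              
                                              


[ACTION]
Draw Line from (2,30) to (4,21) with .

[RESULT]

+                                             
                                              
                            ...               
                        ....                  
                     ...                      
                                              
                @@@@@@@@@@                    
                                              
                                              
                                              
                                              
                                              
                                              
                                              
                                              
                                              
                                              
                                              
                                              


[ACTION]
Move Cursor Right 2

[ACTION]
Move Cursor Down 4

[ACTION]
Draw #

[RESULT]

                                              
                                              
                            ...               
                        ....                  
  #                  ...                      
                                              
                @@@@@@@@@@                    
                                              
                                              
                                              
                                              
                                              
                                              
                                              
                                              
                                              
                                              
                                              
                                              
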